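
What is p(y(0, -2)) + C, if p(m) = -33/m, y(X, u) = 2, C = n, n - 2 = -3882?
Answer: -7793/2 ≈ -3896.5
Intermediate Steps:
n = -3880 (n = 2 - 3882 = -3880)
C = -3880
p(y(0, -2)) + C = -33/2 - 3880 = -7793/2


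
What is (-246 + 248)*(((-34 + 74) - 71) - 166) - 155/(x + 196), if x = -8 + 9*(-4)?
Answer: -60043/152 ≈ -395.02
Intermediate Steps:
x = -44 (x = -8 - 36 = -44)
(-246 + 248)*(((-34 + 74) - 71) - 166) - 155/(x + 196) = (-246 + 248)*(((-34 + 74) - 71) - 166) - 155/(-44 + 196) = 2*((40 - 71) - 166) - 155/152 = 2*(-31 - 166) - 155*1/152 = 2*(-197) - 155/152 = -394 - 155/152 = -60043/152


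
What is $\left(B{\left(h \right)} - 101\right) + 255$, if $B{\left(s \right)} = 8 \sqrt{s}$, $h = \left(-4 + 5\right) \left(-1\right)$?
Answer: $154 + 8 i \approx 154.0 + 8.0 i$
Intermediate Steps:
$h = -1$ ($h = 1 \left(-1\right) = -1$)
$\left(B{\left(h \right)} - 101\right) + 255 = \left(8 \sqrt{-1} - 101\right) + 255 = \left(8 i - 101\right) + 255 = \left(-101 + 8 i\right) + 255 = 154 + 8 i$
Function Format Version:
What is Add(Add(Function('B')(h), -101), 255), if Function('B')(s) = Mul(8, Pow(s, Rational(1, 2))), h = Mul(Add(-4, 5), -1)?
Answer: Add(154, Mul(8, I)) ≈ Add(154.00, Mul(8.0000, I))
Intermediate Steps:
h = -1 (h = Mul(1, -1) = -1)
Add(Add(Function('B')(h), -101), 255) = Add(Add(Mul(8, Pow(-1, Rational(1, 2))), -101), 255) = Add(Add(Mul(8, I), -101), 255) = Add(Add(-101, Mul(8, I)), 255) = Add(154, Mul(8, I))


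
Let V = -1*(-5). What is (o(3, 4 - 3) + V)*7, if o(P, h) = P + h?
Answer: 63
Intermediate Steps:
V = 5
(o(3, 4 - 3) + V)*7 = ((3 + (4 - 3)) + 5)*7 = ((3 + 1) + 5)*7 = (4 + 5)*7 = 9*7 = 63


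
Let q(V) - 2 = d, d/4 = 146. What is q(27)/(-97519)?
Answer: -586/97519 ≈ -0.0060091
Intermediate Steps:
d = 584 (d = 4*146 = 584)
q(V) = 586 (q(V) = 2 + 584 = 586)
q(27)/(-97519) = 586/(-97519) = 586*(-1/97519) = -586/97519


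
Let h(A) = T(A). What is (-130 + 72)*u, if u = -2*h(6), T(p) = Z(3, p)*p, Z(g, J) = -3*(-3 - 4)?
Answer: 14616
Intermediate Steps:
Z(g, J) = 21 (Z(g, J) = -3*(-7) = 21)
T(p) = 21*p
h(A) = 21*A
u = -252 (u = -42*6 = -2*126 = -252)
(-130 + 72)*u = (-130 + 72)*(-252) = -58*(-252) = 14616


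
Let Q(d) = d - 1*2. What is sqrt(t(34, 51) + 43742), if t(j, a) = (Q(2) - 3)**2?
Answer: sqrt(43751) ≈ 209.17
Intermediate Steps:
Q(d) = -2 + d (Q(d) = d - 2 = -2 + d)
t(j, a) = 9 (t(j, a) = ((-2 + 2) - 3)**2 = (0 - 3)**2 = (-3)**2 = 9)
sqrt(t(34, 51) + 43742) = sqrt(9 + 43742) = sqrt(43751)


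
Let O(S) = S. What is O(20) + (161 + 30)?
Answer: 211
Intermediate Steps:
O(20) + (161 + 30) = 20 + (161 + 30) = 20 + 191 = 211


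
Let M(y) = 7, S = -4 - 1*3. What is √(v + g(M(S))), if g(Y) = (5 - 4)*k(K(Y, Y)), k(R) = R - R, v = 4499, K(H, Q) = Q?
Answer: √4499 ≈ 67.075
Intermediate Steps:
S = -7 (S = -4 - 3 = -7)
k(R) = 0
g(Y) = 0 (g(Y) = (5 - 4)*0 = 1*0 = 0)
√(v + g(M(S))) = √(4499 + 0) = √4499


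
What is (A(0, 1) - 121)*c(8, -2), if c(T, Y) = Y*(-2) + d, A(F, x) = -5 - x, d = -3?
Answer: -127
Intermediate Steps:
c(T, Y) = -3 - 2*Y (c(T, Y) = Y*(-2) - 3 = -2*Y - 3 = -3 - 2*Y)
(A(0, 1) - 121)*c(8, -2) = ((-5 - 1*1) - 121)*(-3 - 2*(-2)) = ((-5 - 1) - 121)*(-3 + 4) = (-6 - 121)*1 = -127*1 = -127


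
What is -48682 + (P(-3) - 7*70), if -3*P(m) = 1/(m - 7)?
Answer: -1475159/30 ≈ -49172.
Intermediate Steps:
P(m) = -1/(3*(-7 + m)) (P(m) = -1/(3*(m - 7)) = -1/(3*(-7 + m)))
-48682 + (P(-3) - 7*70) = -48682 + (-1/(-21 + 3*(-3)) - 7*70) = -48682 + (-1/(-21 - 9) - 490) = -48682 + (-1/(-30) - 490) = -48682 + (-1*(-1/30) - 490) = -48682 + (1/30 - 490) = -48682 - 14699/30 = -1475159/30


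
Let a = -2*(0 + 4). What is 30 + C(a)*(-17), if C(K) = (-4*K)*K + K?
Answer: 4518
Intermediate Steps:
a = -8 (a = -2*4 = -8)
C(K) = K - 4*K**2 (C(K) = -4*K**2 + K = K - 4*K**2)
30 + C(a)*(-17) = 30 - 8*(1 - 4*(-8))*(-17) = 30 - 8*(1 + 32)*(-17) = 30 - 8*33*(-17) = 30 - 264*(-17) = 30 + 4488 = 4518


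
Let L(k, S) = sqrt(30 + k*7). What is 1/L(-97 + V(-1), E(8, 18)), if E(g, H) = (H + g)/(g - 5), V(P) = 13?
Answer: -I*sqrt(62)/186 ≈ -0.042333*I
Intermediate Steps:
E(g, H) = (H + g)/(-5 + g)
L(k, S) = sqrt(30 + 7*k)
1/L(-97 + V(-1), E(8, 18)) = 1/(sqrt(30 + 7*(-97 + 13))) = 1/(sqrt(30 + 7*(-84))) = 1/(sqrt(30 - 588)) = 1/(sqrt(-558)) = 1/(3*I*sqrt(62)) = -I*sqrt(62)/186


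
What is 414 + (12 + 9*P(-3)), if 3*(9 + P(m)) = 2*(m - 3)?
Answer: 309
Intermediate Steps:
P(m) = -11 + 2*m/3 (P(m) = -9 + (2*(m - 3))/3 = -9 + (2*(-3 + m))/3 = -9 + (-6 + 2*m)/3 = -9 + (-2 + 2*m/3) = -11 + 2*m/3)
414 + (12 + 9*P(-3)) = 414 + (12 + 9*(-11 + (2/3)*(-3))) = 414 + (12 + 9*(-11 - 2)) = 414 + (12 + 9*(-13)) = 414 + (12 - 117) = 414 - 105 = 309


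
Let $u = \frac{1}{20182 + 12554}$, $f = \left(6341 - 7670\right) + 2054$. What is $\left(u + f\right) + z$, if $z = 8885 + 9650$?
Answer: $\frac{630495361}{32736} \approx 19260.0$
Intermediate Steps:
$f = 725$ ($f = -1329 + 2054 = 725$)
$z = 18535$
$u = \frac{1}{32736} \approx 3.0547 \cdot 10^{-5}$
$\left(u + f\right) + z = \left(\frac{1}{32736} + 725\right) + 18535 = \frac{23733601}{32736} + 18535 = \frac{630495361}{32736}$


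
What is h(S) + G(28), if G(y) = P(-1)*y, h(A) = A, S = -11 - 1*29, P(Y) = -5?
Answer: -180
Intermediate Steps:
S = -40 (S = -11 - 29 = -40)
G(y) = -5*y
h(S) + G(28) = -40 - 5*28 = -40 - 140 = -180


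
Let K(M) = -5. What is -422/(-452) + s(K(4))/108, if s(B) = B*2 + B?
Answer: 3233/4068 ≈ 0.79474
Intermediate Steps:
s(B) = 3*B (s(B) = 2*B + B = 3*B)
-422/(-452) + s(K(4))/108 = -422/(-452) + (3*(-5))/108 = -422*(-1/452) - 15*1/108 = 211/226 - 5/36 = 3233/4068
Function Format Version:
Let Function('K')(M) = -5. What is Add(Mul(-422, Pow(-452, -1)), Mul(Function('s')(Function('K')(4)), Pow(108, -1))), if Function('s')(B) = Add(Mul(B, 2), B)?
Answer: Rational(3233, 4068) ≈ 0.79474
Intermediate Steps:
Function('s')(B) = Mul(3, B) (Function('s')(B) = Add(Mul(2, B), B) = Mul(3, B))
Add(Mul(-422, Pow(-452, -1)), Mul(Function('s')(Function('K')(4)), Pow(108, -1))) = Add(Mul(-422, Pow(-452, -1)), Mul(Mul(3, -5), Pow(108, -1))) = Add(Mul(-422, Rational(-1, 452)), Mul(-15, Rational(1, 108))) = Add(Rational(211, 226), Rational(-5, 36)) = Rational(3233, 4068)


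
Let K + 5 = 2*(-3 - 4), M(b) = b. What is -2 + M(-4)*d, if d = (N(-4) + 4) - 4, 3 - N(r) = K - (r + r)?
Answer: -58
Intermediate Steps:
K = -19 (K = -5 + 2*(-3 - 4) = -5 + 2*(-7) = -5 - 14 = -19)
N(r) = 22 + 2*r (N(r) = 3 - (-19 - (r + r)) = 3 - (-19 - 2*r) = 3 + (19 + 2*r) = 22 + 2*r)
d = 14 (d = ((22 + 2*(-4)) + 4) - 4 = ((22 - 8) + 4) - 4 = (14 + 4) - 4 = 18 - 4 = 14)
-2 + M(-4)*d = -2 - 4*14 = -2 - 56 = -58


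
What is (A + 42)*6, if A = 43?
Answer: 510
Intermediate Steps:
(A + 42)*6 = (43 + 42)*6 = 85*6 = 510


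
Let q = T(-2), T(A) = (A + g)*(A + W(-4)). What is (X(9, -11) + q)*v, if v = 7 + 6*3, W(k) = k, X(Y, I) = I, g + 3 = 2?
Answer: 175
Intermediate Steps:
g = -1 (g = -3 + 2 = -1)
v = 25 (v = 7 + 18 = 25)
T(A) = (-1 + A)*(-4 + A) (T(A) = (A - 1)*(A - 4) = (-1 + A)*(-4 + A))
q = 18 (q = 4 + (-2)² - 5*(-2) = 4 + 4 + 10 = 18)
(X(9, -11) + q)*v = (-11 + 18)*25 = 7*25 = 175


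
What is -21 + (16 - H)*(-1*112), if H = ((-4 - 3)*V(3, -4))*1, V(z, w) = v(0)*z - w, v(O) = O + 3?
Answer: -12005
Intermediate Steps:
v(O) = 3 + O
V(z, w) = -w + 3*z (V(z, w) = (3 + 0)*z - w = 3*z - w = -w + 3*z)
H = -91 (H = ((-4 - 3)*(-1*(-4) + 3*3))*1 = -7*(4 + 9)*1 = -7*13*1 = -91*1 = -91)
-21 + (16 - H)*(-1*112) = -21 + (16 - 1*(-91))*(-1*112) = -21 + (16 + 91)*(-112) = -21 + 107*(-112) = -21 - 11984 = -12005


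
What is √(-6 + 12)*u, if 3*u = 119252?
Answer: 119252*√6/3 ≈ 97369.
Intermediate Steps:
u = 119252/3 (u = (⅓)*119252 = 119252/3 ≈ 39751.)
√(-6 + 12)*u = √(-6 + 12)*(119252/3) = √6*(119252/3) = 119252*√6/3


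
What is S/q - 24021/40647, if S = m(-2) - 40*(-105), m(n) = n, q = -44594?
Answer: -12174790/17770709 ≈ -0.68510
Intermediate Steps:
S = 4198 (S = -2 - 40*(-105) = -2 + 4200 = 4198)
S/q - 24021/40647 = 4198/(-44594) - 24021/40647 = 4198*(-1/44594) - 24021*1/40647 = -2099/22297 - 471/797 = -12174790/17770709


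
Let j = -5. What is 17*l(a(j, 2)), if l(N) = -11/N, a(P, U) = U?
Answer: -187/2 ≈ -93.500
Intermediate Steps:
17*l(a(j, 2)) = 17*(-11/2) = -187/2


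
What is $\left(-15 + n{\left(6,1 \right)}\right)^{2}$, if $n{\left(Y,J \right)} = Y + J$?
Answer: $64$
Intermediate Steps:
$n{\left(Y,J \right)} = J + Y$
$\left(-15 + n{\left(6,1 \right)}\right)^{2} = \left(-15 + \left(1 + 6\right)\right)^{2} = \left(-15 + 7\right)^{2} = \left(-8\right)^{2} = 64$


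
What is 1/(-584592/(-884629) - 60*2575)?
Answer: -884629/136674595908 ≈ -6.4725e-6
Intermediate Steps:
1/(-584592/(-884629) - 60*2575) = 1/(-584592*(-1/884629) - 154500) = 1/(584592/884629 - 154500) = 1/(-136674595908/884629) = -884629/136674595908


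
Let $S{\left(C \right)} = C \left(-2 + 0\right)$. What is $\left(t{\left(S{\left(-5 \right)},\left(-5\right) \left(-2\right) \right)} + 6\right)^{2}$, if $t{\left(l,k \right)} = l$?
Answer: $256$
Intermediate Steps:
$S{\left(C \right)} = - 2 C$ ($S{\left(C \right)} = C \left(-2\right) = - 2 C$)
$\left(t{\left(S{\left(-5 \right)},\left(-5\right) \left(-2\right) \right)} + 6\right)^{2} = \left(\left(-2\right) \left(-5\right) + 6\right)^{2} = \left(10 + 6\right)^{2} = 16^{2} = 256$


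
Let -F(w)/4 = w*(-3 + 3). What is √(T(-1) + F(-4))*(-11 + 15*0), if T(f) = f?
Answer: -11*I ≈ -11.0*I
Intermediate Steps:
F(w) = 0 (F(w) = -4*w*(-3 + 3) = -4*w*0 = -4*0 = 0)
√(T(-1) + F(-4))*(-11 + 15*0) = √(-1 + 0)*(-11 + 15*0) = √(-1)*(-11 + 0) = I*(-11) = -11*I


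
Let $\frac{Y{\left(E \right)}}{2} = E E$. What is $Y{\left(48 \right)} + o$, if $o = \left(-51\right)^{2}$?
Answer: $7209$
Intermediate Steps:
$Y{\left(E \right)} = 2 E^{2}$ ($Y{\left(E \right)} = 2 E E = 2 E^{2}$)
$o = 2601$
$Y{\left(48 \right)} + o = 2 \cdot 48^{2} + 2601 = 2 \cdot 2304 + 2601 = 4608 + 2601 = 7209$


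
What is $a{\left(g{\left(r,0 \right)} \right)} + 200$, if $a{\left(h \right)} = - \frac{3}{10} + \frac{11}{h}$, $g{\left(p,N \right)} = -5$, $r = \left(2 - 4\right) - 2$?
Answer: $\frac{395}{2} \approx 197.5$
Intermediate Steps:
$r = -4$ ($r = -2 - 2 = -4$)
$a{\left(h \right)} = - \frac{3}{10} + \frac{11}{h}$ ($a{\left(h \right)} = \left(-3\right) \frac{1}{10} + \frac{11}{h} = - \frac{3}{10} + \frac{11}{h}$)
$a{\left(g{\left(r,0 \right)} \right)} + 200 = \left(- \frac{3}{10} + \frac{11}{-5}\right) + 200 = \left(- \frac{3}{10} + 11 \left(- \frac{1}{5}\right)\right) + 200 = \left(- \frac{3}{10} - \frac{11}{5}\right) + 200 = - \frac{5}{2} + 200 = \frac{395}{2}$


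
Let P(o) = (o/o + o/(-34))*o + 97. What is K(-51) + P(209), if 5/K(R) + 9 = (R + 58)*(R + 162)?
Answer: -12778283/13056 ≈ -978.73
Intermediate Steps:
P(o) = 97 + o*(1 - o/34) (P(o) = (1 + o*(-1/34))*o + 97 = (1 - o/34)*o + 97 = o*(1 - o/34) + 97 = 97 + o*(1 - o/34))
K(R) = 5/(-9 + (58 + R)*(162 + R)) (K(R) = 5/(-9 + (R + 58)*(R + 162)) = 5/(-9 + (58 + R)*(162 + R)))
K(-51) + P(209) = 5/(9387 + (-51)**2 + 220*(-51)) + (97 + 209 - 1/34*209**2) = 5/(9387 + 2601 - 11220) + (97 + 209 - 1/34*43681) = 5/768 + (97 + 209 - 43681/34) = 5*(1/768) - 33277/34 = 5/768 - 33277/34 = -12778283/13056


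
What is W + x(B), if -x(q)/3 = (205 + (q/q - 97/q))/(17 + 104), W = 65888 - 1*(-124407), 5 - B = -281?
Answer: 6585172313/34606 ≈ 1.9029e+5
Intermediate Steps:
B = 286 (B = 5 - 1*(-281) = 5 + 281 = 286)
W = 190295 (W = 65888 + 124407 = 190295)
x(q) = -618/121 + 291/(121*q) (x(q) = -3*(205 + (q/q - 97/q))/(17 + 104) = -3*(205 + (1 - 97/q))/121 = -3*(206 - 97/q)/121 = -3*(206/121 - 97/(121*q)) = -618/121 + 291/(121*q))
W + x(B) = 190295 + (3/121)*(97 - 206*286)/286 = 190295 + (3/121)*(1/286)*(97 - 58916) = 190295 + (3/121)*(1/286)*(-58819) = 190295 - 176457/34606 = 6585172313/34606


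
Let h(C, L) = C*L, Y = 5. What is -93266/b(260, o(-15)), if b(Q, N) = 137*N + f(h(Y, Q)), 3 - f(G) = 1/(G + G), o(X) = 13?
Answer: -242491600/4638399 ≈ -52.279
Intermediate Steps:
f(G) = 3 - 1/(2*G) (f(G) = 3 - 1/(G + G) = 3 - 1/(2*G))
b(Q, N) = 3 + 137*N - 1/(10*Q) (b(Q, N) = 137*N + (3 - 1/(5*Q)/2) = 137*N + (3 - 1/(10*Q)) = 3 + 137*N - 1/(10*Q))
-93266/b(260, o(-15)) = -93266/(3 + 137*13 - ⅒/260) = -93266/(3 + 1781 - ⅒*1/260) = -93266/(3 + 1781 - 1/2600) = -93266/4638399/2600 = -93266*2600/4638399 = -242491600/4638399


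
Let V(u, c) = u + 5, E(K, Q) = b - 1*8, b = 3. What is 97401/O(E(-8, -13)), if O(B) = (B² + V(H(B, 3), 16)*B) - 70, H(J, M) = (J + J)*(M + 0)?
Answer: 97401/80 ≈ 1217.5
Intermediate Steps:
H(J, M) = 2*J*M (H(J, M) = (2*J)*M = 2*J*M)
E(K, Q) = -5 (E(K, Q) = 3 - 1*8 = 3 - 8 = -5)
V(u, c) = 5 + u
O(B) = -70 + B² + B*(5 + 6*B) (O(B) = (B² + (5 + 2*B*3)*B) - 70 = (B² + (5 + 6*B)*B) - 70 = (B² + B*(5 + 6*B)) - 70 = -70 + B² + B*(5 + 6*B))
97401/O(E(-8, -13)) = 97401/(-70 + 5*(-5) + 7*(-5)²) = 97401/(-70 - 25 + 7*25) = 97401/(-70 - 25 + 175) = 97401/80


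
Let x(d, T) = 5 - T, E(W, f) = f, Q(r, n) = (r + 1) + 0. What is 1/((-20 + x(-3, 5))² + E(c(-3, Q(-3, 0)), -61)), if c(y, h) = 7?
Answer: 1/339 ≈ 0.0029499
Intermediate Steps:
Q(r, n) = 1 + r (Q(r, n) = (1 + r) + 0 = 1 + r)
1/((-20 + x(-3, 5))² + E(c(-3, Q(-3, 0)), -61)) = 1/((-20 + (5 - 1*5))² - 61) = 1/((-20 + (5 - 5))² - 61) = 1/((-20 + 0)² - 61) = 1/((-20)² - 61) = 1/(400 - 61) = 1/339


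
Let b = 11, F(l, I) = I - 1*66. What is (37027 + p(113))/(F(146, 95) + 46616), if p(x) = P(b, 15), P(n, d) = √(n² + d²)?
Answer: 37027/46645 + √346/46645 ≈ 0.79420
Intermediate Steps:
F(l, I) = -66 + I (F(l, I) = I - 66 = -66 + I)
P(n, d) = √(d² + n²)
p(x) = √346 (p(x) = √(15² + 11²) = √(225 + 121) = √346)
(37027 + p(113))/(F(146, 95) + 46616) = (37027 + √346)/((-66 + 95) + 46616) = (37027 + √346)/(29 + 46616) = (37027 + √346)/46645 = (37027 + √346)*(1/46645) = 37027/46645 + √346/46645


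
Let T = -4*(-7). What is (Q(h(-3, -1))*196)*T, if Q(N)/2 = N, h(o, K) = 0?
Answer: 0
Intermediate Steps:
T = 28
Q(N) = 2*N
(Q(h(-3, -1))*196)*T = ((2*0)*196)*28 = (0*196)*28 = 0*28 = 0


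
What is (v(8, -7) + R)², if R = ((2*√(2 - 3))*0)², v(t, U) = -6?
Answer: 36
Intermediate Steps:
R = 0 (R = ((2*√(-1))*0)² = ((2*I)*0)² = 0² = 0)
(v(8, -7) + R)² = (-6 + 0)² = (-6)² = 36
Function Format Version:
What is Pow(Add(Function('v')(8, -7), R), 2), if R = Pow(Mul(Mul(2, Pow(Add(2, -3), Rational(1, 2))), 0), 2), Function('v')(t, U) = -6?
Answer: 36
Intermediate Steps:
R = 0 (R = Pow(Mul(Mul(2, Pow(-1, Rational(1, 2))), 0), 2) = Pow(Mul(Mul(2, I), 0), 2) = Pow(0, 2) = 0)
Pow(Add(Function('v')(8, -7), R), 2) = Pow(Add(-6, 0), 2) = Pow(-6, 2) = 36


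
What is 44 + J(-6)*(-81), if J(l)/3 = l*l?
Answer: -8704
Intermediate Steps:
J(l) = 3*l² (J(l) = 3*(l*l) = 3*l²)
44 + J(-6)*(-81) = 44 + (3*(-6)²)*(-81) = 44 + (3*36)*(-81) = 44 + 108*(-81) = 44 - 8748 = -8704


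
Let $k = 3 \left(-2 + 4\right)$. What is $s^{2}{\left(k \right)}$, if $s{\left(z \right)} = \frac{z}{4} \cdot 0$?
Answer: $0$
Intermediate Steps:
$k = 6$ ($k = 3 \cdot 2 = 6$)
$s{\left(z \right)} = 0$ ($s{\left(z \right)} = \frac{z}{4} \cdot 0 = 0$)
$s^{2}{\left(k \right)} = 0^{2} = 0$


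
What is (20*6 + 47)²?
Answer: 27889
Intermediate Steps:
(20*6 + 47)² = (120 + 47)² = 167² = 27889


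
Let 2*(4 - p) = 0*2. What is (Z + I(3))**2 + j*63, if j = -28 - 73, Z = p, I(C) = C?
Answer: -6314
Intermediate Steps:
p = 4 (p = 4 - 0*2 = 4 - 1/2*0 = 4 + 0 = 4)
Z = 4
j = -101
(Z + I(3))**2 + j*63 = (4 + 3)**2 - 101*63 = 7**2 - 6363 = 49 - 6363 = -6314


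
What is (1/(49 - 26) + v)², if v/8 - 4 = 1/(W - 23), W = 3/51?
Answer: 20206906801/20115225 ≈ 1004.6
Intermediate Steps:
W = 1/17 (W = 3*(1/51) = 1/17 ≈ 0.058824)
v = 6172/195 (v = 32 + 8/(1/17 - 23) = 32 + 8/(-390/17) = 32 + 8*(-17/390) = 32 - 68/195 = 6172/195 ≈ 31.651)
(1/(49 - 26) + v)² = (1/(49 - 26) + 6172/195)² = (1/23 + 6172/195)² = (142151/4485)² = 20206906801/20115225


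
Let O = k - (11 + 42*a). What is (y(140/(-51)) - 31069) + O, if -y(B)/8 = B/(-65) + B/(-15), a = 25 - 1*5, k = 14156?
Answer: -35336180/1989 ≈ -17766.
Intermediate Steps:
a = 20 (a = 25 - 5 = 20)
y(B) = 128*B/195 (y(B) = -8*(B/(-65) + B/(-15)) = -8*(B*(-1/65) + B*(-1/15)) = -8*(-B/65 - B/15) = -(-128)*B/195 = 128*B/195)
O = 13305 (O = 14156 - (11 + 42*20) = 14156 - (11 + 840) = 14156 - 1*851 = 14156 - 851 = 13305)
(y(140/(-51)) - 31069) + O = (128*(140/(-51))/195 - 31069) + 13305 = (128*(140*(-1/51))/195 - 31069) + 13305 = ((128/195)*(-140/51) - 31069) + 13305 = (-3584/1989 - 31069) + 13305 = -61799825/1989 + 13305 = -35336180/1989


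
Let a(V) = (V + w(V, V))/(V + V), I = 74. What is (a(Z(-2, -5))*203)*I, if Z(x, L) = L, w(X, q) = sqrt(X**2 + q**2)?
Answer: 7511 - 7511*sqrt(2) ≈ -3111.2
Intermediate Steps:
a(V) = (V + sqrt(2)*sqrt(V**2))/(2*V) (a(V) = (V + sqrt(V**2 + V**2))/(V + V) = (V + sqrt(2*V**2))/((2*V)) = (V + sqrt(2)*sqrt(V**2))*(1/(2*V)) = (V + sqrt(2)*sqrt(V**2))/(2*V))
(a(Z(-2, -5))*203)*I = (((1/2)*(-5 + sqrt(2)*sqrt((-5)**2))/(-5))*203)*74 = (((1/2)*(-1/5)*(-5 + sqrt(2)*sqrt(25)))*203)*74 = (((1/2)*(-1/5)*(-5 + sqrt(2)*5))*203)*74 = (((1/2)*(-1/5)*(-5 + 5*sqrt(2)))*203)*74 = ((1/2 - sqrt(2)/2)*203)*74 = (203/2 - 203*sqrt(2)/2)*74 = 7511 - 7511*sqrt(2)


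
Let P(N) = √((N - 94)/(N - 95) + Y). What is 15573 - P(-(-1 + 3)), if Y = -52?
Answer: 15573 - 2*I*√119989/97 ≈ 15573.0 - 7.1422*I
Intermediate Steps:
P(N) = √(-52 + (-94 + N)/(-95 + N)) (P(N) = √((N - 94)/(N - 95) - 52) = √((-94 + N)/(-95 + N) - 52) = √(-52 + (-94 + N)/(-95 + N)))
15573 - P(-(-1 + 3)) = 15573 - √((4846 - (-51)*(-1 + 3))/(-95 - (-1 + 3))) = 15573 - √((4846 - (-51)*2)/(-95 - 1*2)) = 15573 - √((4846 - 51*(-2))/(-95 - 2)) = 15573 - √((4846 + 102)/(-97)) = 15573 - √(-1/97*4948) = 15573 - √(-4948/97) = 15573 - 2*I*√119989/97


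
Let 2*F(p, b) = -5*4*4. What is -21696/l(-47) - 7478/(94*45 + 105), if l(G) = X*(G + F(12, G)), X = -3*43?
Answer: -19775306/5405745 ≈ -3.6582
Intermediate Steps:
F(p, b) = -40 (F(p, b) = (-5*4*4)/2 = (-20*4)/2 = (½)*(-80) = -40)
X = -129
l(G) = 5160 - 129*G (l(G) = -129*(G - 40) = -129*(-40 + G) = 5160 - 129*G)
-21696/l(-47) - 7478/(94*45 + 105) = -21696/(5160 - 129*(-47)) - 7478/(94*45 + 105) = -21696/(5160 + 6063) - 7478/(4230 + 105) = -21696/11223 - 7478/4335 = -21696*1/11223 - 7478*1/4335 = -7232/3741 - 7478/4335 = -19775306/5405745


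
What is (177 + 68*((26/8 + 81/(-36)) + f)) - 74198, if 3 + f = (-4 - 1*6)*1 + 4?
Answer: -74565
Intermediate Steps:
f = -9 (f = -3 + ((-4 - 1*6)*1 + 4) = -3 + ((-4 - 6)*1 + 4) = -3 + (-10*1 + 4) = -3 + (-10 + 4) = -3 - 6 = -9)
(177 + 68*((26/8 + 81/(-36)) + f)) - 74198 = (177 + 68*((26/8 + 81/(-36)) - 9)) - 74198 = (177 + 68*((26*(⅛) + 81*(-1/36)) - 9)) - 74198 = (177 + 68*((13/4 - 9/4) - 9)) - 74198 = (177 + 68*(1 - 9)) - 74198 = (177 + 68*(-8)) - 74198 = (177 - 544) - 74198 = -367 - 74198 = -74565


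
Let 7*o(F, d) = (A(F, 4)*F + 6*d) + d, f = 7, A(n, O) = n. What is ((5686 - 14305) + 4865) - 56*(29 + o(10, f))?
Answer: -6570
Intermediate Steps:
o(F, d) = d + F²/7 (o(F, d) = ((F*F + 6*d) + d)/7 = ((F² + 6*d) + d)/7 = (F² + 7*d)/7 = d + F²/7)
((5686 - 14305) + 4865) - 56*(29 + o(10, f)) = ((5686 - 14305) + 4865) - 56*(29 + (7 + (⅐)*10²)) = (-8619 + 4865) - 56*(29 + (7 + (⅐)*100)) = -3754 - 56*(29 + (7 + 100/7)) = -3754 - 56*(29 + 149/7) = -3754 - 56*352/7 = -3754 - 1*2816 = -3754 - 2816 = -6570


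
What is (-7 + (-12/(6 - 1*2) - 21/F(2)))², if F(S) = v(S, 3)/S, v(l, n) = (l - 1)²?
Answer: 2704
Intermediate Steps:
v(l, n) = (-1 + l)²
F(S) = (-1 + S)²/S
(-7 + (-12/(6 - 1*2) - 21/F(2)))² = (-7 + (-12/(6 - 1*2) - 21*2/(-1 + 2)²))² = (-7 + (-12/(6 - 2) - 21/((½)*1²)))² = (-7 + (-12/4 - 21/((½)*1)))² = (-7 + (-12*¼ - 21/½))² = (-7 + (-3 - 21*2))² = (-7 + (-3 - 42))² = (-7 - 45)² = (-52)² = 2704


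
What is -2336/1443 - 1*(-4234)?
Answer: 6107326/1443 ≈ 4232.4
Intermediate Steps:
-2336/1443 - 1*(-4234) = -2336*1/1443 + 4234 = -2336/1443 + 4234 = 6107326/1443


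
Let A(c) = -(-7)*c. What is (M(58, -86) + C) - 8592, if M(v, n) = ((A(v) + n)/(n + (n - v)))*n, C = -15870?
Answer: -559874/23 ≈ -24342.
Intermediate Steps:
A(c) = 7*c
M(v, n) = n*(n + 7*v)/(-v + 2*n) (M(v, n) = ((7*v + n)/(n + (n - v)))*n = ((n + 7*v)/(-v + 2*n))*n = n*(n + 7*v)/(-v + 2*n))
(M(58, -86) + C) - 8592 = (-86*(-86 + 7*58)/(-1*58 + 2*(-86)) - 15870) - 8592 = (-86*(-86 + 406)/(-58 - 172) - 15870) - 8592 = (-86*320/(-230) - 15870) - 8592 = (-86*(-1/230)*320 - 15870) - 8592 = (2752/23 - 15870) - 8592 = -362258/23 - 8592 = -559874/23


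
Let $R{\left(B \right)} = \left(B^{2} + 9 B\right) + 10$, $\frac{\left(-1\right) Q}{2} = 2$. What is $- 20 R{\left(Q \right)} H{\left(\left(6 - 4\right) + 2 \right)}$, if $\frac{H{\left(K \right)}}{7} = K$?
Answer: $5600$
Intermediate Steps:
$Q = -4$ ($Q = \left(-2\right) 2 = -4$)
$H{\left(K \right)} = 7 K$
$R{\left(B \right)} = 10 + B^{2} + 9 B$
$- 20 R{\left(Q \right)} H{\left(\left(6 - 4\right) + 2 \right)} = - 20 \left(10 + \left(-4\right)^{2} + 9 \left(-4\right)\right) 7 \left(\left(6 - 4\right) + 2\right) = - 20 \left(10 + 16 - 36\right) 7 \left(2 + 2\right) = \left(-20\right) \left(-10\right) 7 \cdot 4 = 200 \cdot 28 = 5600$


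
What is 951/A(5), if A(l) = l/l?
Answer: 951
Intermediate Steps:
A(l) = 1
951/A(5) = 951/1 = 951*1 = 951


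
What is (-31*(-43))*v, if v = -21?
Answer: -27993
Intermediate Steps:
(-31*(-43))*v = -31*(-43)*(-21) = 1333*(-21) = -27993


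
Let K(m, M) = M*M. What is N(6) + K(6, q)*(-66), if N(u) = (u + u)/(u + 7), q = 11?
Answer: -103806/13 ≈ -7985.1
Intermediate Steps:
N(u) = 2*u/(7 + u) (N(u) = (2*u)/(7 + u) = 2*u/(7 + u))
K(m, M) = M**2
N(6) + K(6, q)*(-66) = 2*6/(7 + 6) + 11**2*(-66) = 2*6/13 + 121*(-66) = 2*6*(1/13) - 7986 = 12/13 - 7986 = -103806/13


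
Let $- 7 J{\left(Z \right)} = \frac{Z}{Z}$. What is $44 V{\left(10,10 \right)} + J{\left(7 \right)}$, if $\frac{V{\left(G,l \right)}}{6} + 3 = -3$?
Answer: $- \frac{11089}{7} \approx -1584.1$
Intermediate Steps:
$V{\left(G,l \right)} = -36$ ($V{\left(G,l \right)} = -18 + 6 \left(-3\right) = -18 - 18 = -36$)
$J{\left(Z \right)} = - \frac{1}{7}$ ($J{\left(Z \right)} = - \frac{\frac{1}{Z} Z}{7} = \left(- \frac{1}{7}\right) 1 = - \frac{1}{7}$)
$44 V{\left(10,10 \right)} + J{\left(7 \right)} = 44 \left(-36\right) - \frac{1}{7} = -1584 - \frac{1}{7} = - \frac{11089}{7}$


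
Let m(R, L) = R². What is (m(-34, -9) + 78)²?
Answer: 1522756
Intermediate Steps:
(m(-34, -9) + 78)² = ((-34)² + 78)² = (1156 + 78)² = 1234² = 1522756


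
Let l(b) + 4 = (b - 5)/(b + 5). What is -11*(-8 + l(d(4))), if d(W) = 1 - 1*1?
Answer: 143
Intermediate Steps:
d(W) = 0 (d(W) = 1 - 1 = 0)
l(b) = -4 + (-5 + b)/(5 + b) (l(b) = -4 + (b - 5)/(b + 5) = -4 + (-5 + b)/(5 + b))
-11*(-8 + l(d(4))) = -11*(-8 + (-25 - 3*0)/(5 + 0)) = -11*(-8 + (-25 + 0)/5) = -11*(-8 + (⅕)*(-25)) = -11*(-8 - 5) = -11*(-13) = 143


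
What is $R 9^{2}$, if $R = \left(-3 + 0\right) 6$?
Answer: $-1458$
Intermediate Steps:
$R = -18$ ($R = \left(-3\right) 6 = -18$)
$R 9^{2} = - 18 \cdot 9^{2} = \left(-18\right) 81 = -1458$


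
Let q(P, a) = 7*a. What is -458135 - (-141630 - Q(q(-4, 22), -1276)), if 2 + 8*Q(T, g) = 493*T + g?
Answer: -614349/2 ≈ -3.0717e+5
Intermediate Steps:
Q(T, g) = -1/4 + g/8 + 493*T/8 (Q(T, g) = -1/4 + (493*T + g)/8 = -1/4 + (g + 493*T)/8 = -1/4 + (g/8 + 493*T/8) = -1/4 + g/8 + 493*T/8)
-458135 - (-141630 - Q(q(-4, 22), -1276)) = -458135 - (-141630 - (-1/4 + (1/8)*(-1276) + 493*(7*22)/8)) = -458135 - (-141630 - (-1/4 - 319/2 + (493/8)*154)) = -458135 - (-141630 - (-1/4 - 319/2 + 37961/4)) = -458135 - (-141630 - 1*18661/2) = -458135 - (-141630 - 18661/2) = -458135 - 1*(-301921/2) = -458135 + 301921/2 = -614349/2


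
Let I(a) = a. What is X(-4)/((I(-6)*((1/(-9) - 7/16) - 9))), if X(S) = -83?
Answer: -1992/1375 ≈ -1.4487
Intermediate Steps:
X(-4)/((I(-6)*((1/(-9) - 7/16) - 9))) = -83*(-1/(6*((1/(-9) - 7/16) - 9))) = -83*(-1/(6*((1*(-⅑) - 7*1/16) - 9))) = -83*(-1/(6*((-⅑ - 7/16) - 9))) = -83*(-1/(6*(-79/144 - 9))) = -83/((-6*(-1375/144))) = -83/1375/24 = -83*24/1375 = -1992/1375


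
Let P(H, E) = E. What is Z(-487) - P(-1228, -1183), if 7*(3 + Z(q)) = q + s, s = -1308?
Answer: 6465/7 ≈ 923.57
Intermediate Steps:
Z(q) = -1329/7 + q/7 (Z(q) = -3 + (q - 1308)/7 = -3 + (-1308 + q)/7 = -3 + (-1308/7 + q/7) = -1329/7 + q/7)
Z(-487) - P(-1228, -1183) = (-1329/7 + (⅐)*(-487)) - 1*(-1183) = (-1329/7 - 487/7) + 1183 = -1816/7 + 1183 = 6465/7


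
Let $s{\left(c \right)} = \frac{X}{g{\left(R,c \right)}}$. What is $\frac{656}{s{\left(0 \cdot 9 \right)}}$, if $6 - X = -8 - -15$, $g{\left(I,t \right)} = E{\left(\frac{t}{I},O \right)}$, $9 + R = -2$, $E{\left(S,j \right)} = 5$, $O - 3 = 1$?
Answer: $-3280$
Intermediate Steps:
$O = 4$ ($O = 3 + 1 = 4$)
$R = -11$ ($R = -9 - 2 = -11$)
$g{\left(I,t \right)} = 5$
$X = -1$ ($X = 6 - \left(-8 - -15\right) = 6 - \left(-8 + 15\right) = 6 - 7 = -1$)
$s{\left(c \right)} = - \frac{1}{5}$
$\frac{656}{s{\left(0 \cdot 9 \right)}} = \frac{656}{- \frac{1}{5}} = 656 \left(-5\right) = -3280$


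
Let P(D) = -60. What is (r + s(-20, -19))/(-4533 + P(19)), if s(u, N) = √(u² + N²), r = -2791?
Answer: 2791/4593 - √761/4593 ≈ 0.60166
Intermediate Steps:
s(u, N) = √(N² + u²)
(r + s(-20, -19))/(-4533 + P(19)) = (-2791 + √((-19)² + (-20)²))/(-4533 - 60) = (-2791 + √(361 + 400))/(-4593) = (-2791 + √761)*(-1/4593) = 2791/4593 - √761/4593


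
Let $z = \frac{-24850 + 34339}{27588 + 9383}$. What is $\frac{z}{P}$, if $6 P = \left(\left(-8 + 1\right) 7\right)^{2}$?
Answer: $\frac{56934}{88767371} \approx 0.00064138$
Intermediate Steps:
$P = \frac{2401}{6}$ ($P = \frac{\left(\left(-8 + 1\right) 7\right)^{2}}{6} = \frac{\left(\left(-7\right) 7\right)^{2}}{6} = \frac{\left(-49\right)^{2}}{6} = \frac{1}{6} \cdot 2401 = \frac{2401}{6} \approx 400.17$)
$z = \frac{9489}{36971} \approx 0.25666$
$\frac{z}{P} = \frac{9489}{36971 \cdot \frac{2401}{6}} = \frac{9489}{36971} \cdot \frac{6}{2401} = \frac{56934}{88767371}$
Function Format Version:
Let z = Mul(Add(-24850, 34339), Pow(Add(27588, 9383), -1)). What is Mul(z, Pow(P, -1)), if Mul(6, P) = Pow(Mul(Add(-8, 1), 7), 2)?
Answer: Rational(56934, 88767371) ≈ 0.00064138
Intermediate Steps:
P = Rational(2401, 6) (P = Mul(Rational(1, 6), Pow(Mul(Add(-8, 1), 7), 2)) = Mul(Rational(1, 6), Pow(Mul(-7, 7), 2)) = Mul(Rational(1, 6), Pow(-49, 2)) = Mul(Rational(1, 6), 2401) = Rational(2401, 6) ≈ 400.17)
z = Rational(9489, 36971) (z = Mul(9489, Pow(36971, -1)) = Mul(9489, Rational(1, 36971)) = Rational(9489, 36971) ≈ 0.25666)
Mul(z, Pow(P, -1)) = Mul(Rational(9489, 36971), Pow(Rational(2401, 6), -1)) = Mul(Rational(9489, 36971), Rational(6, 2401)) = Rational(56934, 88767371)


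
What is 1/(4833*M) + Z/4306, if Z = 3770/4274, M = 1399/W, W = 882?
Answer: 2317919111/6913063527486 ≈ 0.00033530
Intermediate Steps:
M = 1399/882 ≈ 1.5862
Z = 1885/2137 (Z = 3770*(1/4274) = 1885/2137 ≈ 0.88208)
1/(4833*M) + Z/4306 = 1/(4833*(1399/882)) + (1885/2137)/4306 = (1/4833)*(882/1399) + (1885/2137)*(1/4306) = 98/751263 + 1885/9201922 = 2317919111/6913063527486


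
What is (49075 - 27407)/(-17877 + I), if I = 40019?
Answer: 10834/11071 ≈ 0.97859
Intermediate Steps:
(49075 - 27407)/(-17877 + I) = (49075 - 27407)/(-17877 + 40019) = 21668/22142 = 21668*(1/22142) = 10834/11071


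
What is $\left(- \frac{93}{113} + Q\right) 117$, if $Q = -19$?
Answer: $- \frac{262080}{113} \approx -2319.3$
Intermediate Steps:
$\left(- \frac{93}{113} + Q\right) 117 = \left(- \frac{93}{113} - 19\right) 117 = \left(- \frac{2240}{113}\right) 117 = - \frac{262080}{113}$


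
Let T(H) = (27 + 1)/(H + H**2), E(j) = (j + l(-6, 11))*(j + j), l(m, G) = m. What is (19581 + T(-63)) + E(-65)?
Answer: 8038271/279 ≈ 28811.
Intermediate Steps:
E(j) = 2*j*(-6 + j) (E(j) = (j - 6)*(j + j) = (-6 + j)*(2*j) = 2*j*(-6 + j))
T(H) = 28/(H + H**2)
(19581 + T(-63)) + E(-65) = (19581 + 28/(-63*(1 - 63))) + 2*(-65)*(-6 - 65) = (19581 + 28*(-1/63)/(-62)) + 2*(-65)*(-71) = (19581 + 28*(-1/63)*(-1/62)) + 9230 = (19581 + 2/279) + 9230 = 5463101/279 + 9230 = 8038271/279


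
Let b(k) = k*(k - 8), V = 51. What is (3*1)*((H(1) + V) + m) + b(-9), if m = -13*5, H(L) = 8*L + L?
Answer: 138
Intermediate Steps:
b(k) = k*(-8 + k)
H(L) = 9*L
m = -65
(3*1)*((H(1) + V) + m) + b(-9) = (3*1)*((9*1 + 51) - 65) - 9*(-8 - 9) = 3*((9 + 51) - 65) - 9*(-17) = 3*(60 - 65) + 153 = 3*(-5) + 153 = -15 + 153 = 138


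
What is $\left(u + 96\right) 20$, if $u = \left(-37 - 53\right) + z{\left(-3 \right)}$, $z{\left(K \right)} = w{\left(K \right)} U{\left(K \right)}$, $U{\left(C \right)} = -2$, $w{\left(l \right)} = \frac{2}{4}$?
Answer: $100$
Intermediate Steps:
$w{\left(l \right)} = \frac{1}{2}$ ($w{\left(l \right)} = 2 \cdot \frac{1}{4} = \frac{1}{2}$)
$z{\left(K \right)} = -1$ ($z{\left(K \right)} = \frac{1}{2} \left(-2\right) = -1$)
$u = -91$ ($u = \left(-37 - 53\right) - 1 = -90 - 1 = -91$)
$\left(u + 96\right) 20 = \left(-91 + 96\right) 20 = 5 \cdot 20 = 100$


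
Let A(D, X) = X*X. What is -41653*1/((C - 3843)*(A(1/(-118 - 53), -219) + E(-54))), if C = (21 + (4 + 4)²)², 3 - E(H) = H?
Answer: -41653/162396876 ≈ -0.00025649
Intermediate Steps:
E(H) = 3 - H
A(D, X) = X²
C = 7225 (C = (21 + 8²)² = (21 + 64)² = 85² = 7225)
-41653*1/((C - 3843)*(A(1/(-118 - 53), -219) + E(-54))) = -41653*1/((7225 - 3843)*((-219)² + (3 - 1*(-54)))) = -41653*1/(3382*(47961 + (3 + 54))) = -41653*1/(3382*(47961 + 57)) = -41653/(48018*3382) = -41653/162396876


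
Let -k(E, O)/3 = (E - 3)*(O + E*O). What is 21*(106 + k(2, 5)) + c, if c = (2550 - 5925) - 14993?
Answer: -15197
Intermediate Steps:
c = -18368 (c = -3375 - 14993 = -18368)
k(E, O) = -3*(-3 + E)*(O + E*O) (k(E, O) = -3*(E - 3)*(O + E*O) = -3*(-3 + E)*(O + E*O))
21*(106 + k(2, 5)) + c = 21*(106 + 3*5*(3 - 1*2**2 + 2*2)) - 18368 = 21*(106 + 3*5*(3 - 1*4 + 4)) - 18368 = 21*(106 + 3*5*(3 - 4 + 4)) - 18368 = 21*(106 + 3*5*3) - 18368 = 21*(106 + 45) - 18368 = 21*151 - 18368 = 3171 - 18368 = -15197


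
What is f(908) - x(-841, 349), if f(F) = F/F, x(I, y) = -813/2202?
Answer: 1005/734 ≈ 1.3692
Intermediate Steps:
x(I, y) = -271/734 (x(I, y) = -813*1/2202 = -271/734)
f(F) = 1
f(908) - x(-841, 349) = 1 - 1*(-271/734) = 1 + 271/734 = 1005/734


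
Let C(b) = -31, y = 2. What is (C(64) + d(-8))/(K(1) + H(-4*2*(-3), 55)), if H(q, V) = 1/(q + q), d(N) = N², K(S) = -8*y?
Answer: -1584/767 ≈ -2.0652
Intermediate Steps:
K(S) = -16 (K(S) = -8*2 = -16)
H(q, V) = 1/(2*q)
(C(64) + d(-8))/(K(1) + H(-4*2*(-3), 55)) = (-31 + (-8)²)/(-16 + 1/(2*((-4*2*(-3))))) = (-31 + 64)/(-16 + 1/(2*((-8*(-3))))) = 33/(-16 + (½)/24) = 33/(-16 + (½)*(1/24)) = 33/(-16 + 1/48) = 33/(-767/48) = 33*(-48/767) = -1584/767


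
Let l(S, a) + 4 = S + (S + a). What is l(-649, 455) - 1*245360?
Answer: -246207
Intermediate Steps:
l(S, a) = -4 + a + 2*S (l(S, a) = -4 + (S + (S + a)) = -4 + (a + 2*S) = -4 + a + 2*S)
l(-649, 455) - 1*245360 = (-4 + 455 + 2*(-649)) - 1*245360 = (-4 + 455 - 1298) - 245360 = -847 - 245360 = -246207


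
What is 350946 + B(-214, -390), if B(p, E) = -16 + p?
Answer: 350716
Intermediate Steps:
350946 + B(-214, -390) = 350946 + (-16 - 214) = 350946 - 230 = 350716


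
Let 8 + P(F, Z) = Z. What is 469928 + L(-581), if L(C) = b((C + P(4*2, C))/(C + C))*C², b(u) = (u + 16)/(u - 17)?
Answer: 1031130735/9292 ≈ 1.1097e+5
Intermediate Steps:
P(F, Z) = -8 + Z
b(u) = (16 + u)/(-17 + u)
L(C) = C²*(16 + (-8 + 2*C)/(2*C))/(-17 + (-8 + 2*C)/(2*C)) (L(C) = ((16 + (C + (-8 + C))/(C + C))/(-17 + (C + (-8 + C))/(C + C)))*C² = ((16 + (-8 + 2*C)/((2*C)))/(-17 + (-8 + 2*C)/((2*C))))*C² = ((16 + (-8 + 2*C)*(1/(2*C)))/(-17 + (-8 + 2*C)*(1/(2*C))))*C² = ((16 + (-8 + 2*C)/(2*C))/(-17 + (-8 + 2*C)/(2*C)))*C² = C²*(16 + (-8 + 2*C)/(2*C))/(-17 + (-8 + 2*C)/(2*C)))
469928 + L(-581) = 469928 + (¼)*(-581)²*(4 - 17*(-581))/(1 + 4*(-581)) = 469928 + (¼)*337561*(4 + 9877)/(1 - 2324) = 469928 + (¼)*337561*9881/(-2323) = 469928 + (¼)*337561*(-1/2323)*9881 = 469928 - 3335440241/9292 = 1031130735/9292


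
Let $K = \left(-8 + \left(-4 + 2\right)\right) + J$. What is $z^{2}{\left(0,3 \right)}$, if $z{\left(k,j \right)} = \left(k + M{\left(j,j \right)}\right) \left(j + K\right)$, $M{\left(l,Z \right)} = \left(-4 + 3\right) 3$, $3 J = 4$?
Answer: $289$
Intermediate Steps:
$J = \frac{4}{3}$ ($J = \frac{1}{3} \cdot 4 = \frac{4}{3} \approx 1.3333$)
$K = - \frac{26}{3}$ ($K = \left(-8 + \left(-4 + 2\right)\right) + \frac{4}{3} = \left(-8 - 2\right) + \frac{4}{3} = -10 + \frac{4}{3} = - \frac{26}{3} \approx -8.6667$)
$M{\left(l,Z \right)} = -3$ ($M{\left(l,Z \right)} = \left(-1\right) 3 = -3$)
$z{\left(k,j \right)} = \left(-3 + k\right) \left(- \frac{26}{3} + j\right)$ ($z{\left(k,j \right)} = \left(k - 3\right) \left(j - \frac{26}{3}\right) = \left(-3 + k\right) \left(- \frac{26}{3} + j\right)$)
$z^{2}{\left(0,3 \right)} = \left(26 - 9 - 0 + 3 \cdot 0\right)^{2} = \left(26 - 9 + 0 + 0\right)^{2} = 17^{2} = 289$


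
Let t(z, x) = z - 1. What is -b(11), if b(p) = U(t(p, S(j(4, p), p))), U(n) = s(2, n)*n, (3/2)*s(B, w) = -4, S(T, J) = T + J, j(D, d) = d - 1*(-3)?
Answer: 80/3 ≈ 26.667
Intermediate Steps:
j(D, d) = 3 + d (j(D, d) = d + 3 = 3 + d)
S(T, J) = J + T
s(B, w) = -8/3 (s(B, w) = (⅔)*(-4) = -8/3)
t(z, x) = -1 + z
U(n) = -8*n/3
b(p) = 8/3 - 8*p/3 (b(p) = -8*(-1 + p)/3 = 8/3 - 8*p/3)
-b(11) = -(8/3 - 8/3*11) = -(8/3 - 88/3) = -1*(-80/3) = 80/3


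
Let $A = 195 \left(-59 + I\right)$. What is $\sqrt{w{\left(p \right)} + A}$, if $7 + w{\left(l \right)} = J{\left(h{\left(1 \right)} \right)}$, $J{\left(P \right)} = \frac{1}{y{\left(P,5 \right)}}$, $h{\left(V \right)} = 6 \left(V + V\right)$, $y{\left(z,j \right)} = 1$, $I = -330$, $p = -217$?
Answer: $3 i \sqrt{8429} \approx 275.43 i$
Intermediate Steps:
$A = -75855$ ($A = 195 \left(-59 - 330\right) = 195 \left(-389\right) = -75855$)
$h{\left(V \right)} = 12 V$ ($h{\left(V \right)} = 6 \cdot 2 V = 12 V$)
$J{\left(P \right)} = 1$ ($J{\left(P \right)} = 1^{-1} = 1$)
$w{\left(l \right)} = -6$ ($w{\left(l \right)} = -7 + 1 = -6$)
$\sqrt{w{\left(p \right)} + A} = \sqrt{-6 - 75855} = \sqrt{-75861} = 3 i \sqrt{8429}$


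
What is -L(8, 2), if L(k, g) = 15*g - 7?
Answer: -23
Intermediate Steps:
L(k, g) = -7 + 15*g
-L(8, 2) = -(-7 + 15*2) = -(-7 + 30) = -1*23 = -23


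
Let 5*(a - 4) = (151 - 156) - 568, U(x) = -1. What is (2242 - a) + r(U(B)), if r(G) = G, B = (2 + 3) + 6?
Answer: 11758/5 ≈ 2351.6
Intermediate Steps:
B = 11 (B = 5 + 6 = 11)
a = -553/5 (a = 4 + ((151 - 156) - 568)/5 = 4 + (-5 - 568)/5 = 4 + (⅕)*(-573) = 4 - 573/5 = -553/5 ≈ -110.60)
(2242 - a) + r(U(B)) = (2242 - 1*(-553/5)) - 1 = (2242 + 553/5) - 1 = 11763/5 - 1 = 11758/5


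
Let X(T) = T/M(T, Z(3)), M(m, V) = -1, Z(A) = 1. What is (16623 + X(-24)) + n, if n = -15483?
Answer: 1164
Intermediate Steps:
X(T) = -T (X(T) = T/(-1) = T*(-1) = -T)
(16623 + X(-24)) + n = (16623 - 1*(-24)) - 15483 = (16623 + 24) - 15483 = 16647 - 15483 = 1164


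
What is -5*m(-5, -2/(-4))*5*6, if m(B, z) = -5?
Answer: 750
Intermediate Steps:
-5*m(-5, -2/(-4))*5*6 = -5*(-5*5)*6 = -(-125)*6 = -5*(-150) = 750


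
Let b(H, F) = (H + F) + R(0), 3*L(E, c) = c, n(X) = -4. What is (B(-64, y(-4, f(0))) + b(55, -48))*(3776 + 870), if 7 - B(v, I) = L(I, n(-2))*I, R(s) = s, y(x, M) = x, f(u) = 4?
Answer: 120796/3 ≈ 40265.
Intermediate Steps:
L(E, c) = c/3
b(H, F) = F + H (b(H, F) = (H + F) + 0 = (F + H) + 0 = F + H)
B(v, I) = 7 + 4*I/3 (B(v, I) = 7 - (⅓)*(-4)*I = 7 - (-4)*I/3 = 7 + 4*I/3)
(B(-64, y(-4, f(0))) + b(55, -48))*(3776 + 870) = ((7 + (4/3)*(-4)) + (-48 + 55))*(3776 + 870) = ((7 - 16/3) + 7)*4646 = (5/3 + 7)*4646 = (26/3)*4646 = 120796/3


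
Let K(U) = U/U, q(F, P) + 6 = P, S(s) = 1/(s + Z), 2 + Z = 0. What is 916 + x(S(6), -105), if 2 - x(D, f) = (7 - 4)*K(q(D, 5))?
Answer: 915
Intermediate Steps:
Z = -2 (Z = -2 + 0 = -2)
S(s) = 1/(-2 + s) (S(s) = 1/(s - 2) = 1/(-2 + s))
q(F, P) = -6 + P
K(U) = 1
x(D, f) = -1 (x(D, f) = 2 - (7 - 4) = 2 - 3 = -1)
916 + x(S(6), -105) = 916 - 1 = 915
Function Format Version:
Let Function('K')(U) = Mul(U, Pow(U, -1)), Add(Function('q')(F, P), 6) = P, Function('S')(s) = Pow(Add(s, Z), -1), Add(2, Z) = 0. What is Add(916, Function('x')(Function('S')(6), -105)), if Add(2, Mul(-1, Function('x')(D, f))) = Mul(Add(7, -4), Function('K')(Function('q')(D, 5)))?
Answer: 915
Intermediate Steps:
Z = -2 (Z = Add(-2, 0) = -2)
Function('S')(s) = Pow(Add(-2, s), -1) (Function('S')(s) = Pow(Add(s, -2), -1) = Pow(Add(-2, s), -1))
Function('q')(F, P) = Add(-6, P)
Function('K')(U) = 1
Function('x')(D, f) = -1 (Function('x')(D, f) = Add(2, Mul(-1, Mul(Add(7, -4), 1))) = Add(2, Mul(-1, Mul(3, 1))) = Add(2, Mul(-1, 3)) = Add(2, -3) = -1)
Add(916, Function('x')(Function('S')(6), -105)) = Add(916, -1) = 915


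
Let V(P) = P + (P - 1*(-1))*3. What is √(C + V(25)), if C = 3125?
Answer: 2*√807 ≈ 56.815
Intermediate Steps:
V(P) = 3 + 4*P (V(P) = P + (P + 1)*3 = P + (1 + P)*3 = P + (3 + 3*P) = 3 + 4*P)
√(C + V(25)) = √(3125 + (3 + 4*25)) = √(3125 + (3 + 100)) = √(3125 + 103) = √3228 = 2*√807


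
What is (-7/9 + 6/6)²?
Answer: 4/81 ≈ 0.049383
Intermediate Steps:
(-7/9 + 6/6)² = (-7*⅑ + 6*(⅙))² = (-7/9 + 1)² = (2/9)² = 4/81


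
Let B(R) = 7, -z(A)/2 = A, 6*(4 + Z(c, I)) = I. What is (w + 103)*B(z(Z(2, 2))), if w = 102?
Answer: 1435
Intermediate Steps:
Z(c, I) = -4 + I/6
z(A) = -2*A
(w + 103)*B(z(Z(2, 2))) = (102 + 103)*7 = 205*7 = 1435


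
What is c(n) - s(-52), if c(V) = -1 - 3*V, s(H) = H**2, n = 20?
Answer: -2765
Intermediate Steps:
c(n) - s(-52) = (-1 - 3*20) - 1*(-52)**2 = (-1 - 60) - 1*2704 = -61 - 2704 = -2765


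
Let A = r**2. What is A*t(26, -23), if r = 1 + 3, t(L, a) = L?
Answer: 416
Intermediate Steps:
r = 4
A = 16 (A = 4**2 = 16)
A*t(26, -23) = 16*26 = 416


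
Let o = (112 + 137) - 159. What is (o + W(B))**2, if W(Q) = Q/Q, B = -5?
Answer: 8281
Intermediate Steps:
W(Q) = 1
o = 90 (o = 249 - 159 = 90)
(o + W(B))**2 = (90 + 1)**2 = 91**2 = 8281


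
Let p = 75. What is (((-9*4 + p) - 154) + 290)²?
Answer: 30625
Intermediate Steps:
(((-9*4 + p) - 154) + 290)² = (((-9*4 + 75) - 154) + 290)² = (((-36 + 75) - 154) + 290)² = ((39 - 154) + 290)² = (-115 + 290)² = 175² = 30625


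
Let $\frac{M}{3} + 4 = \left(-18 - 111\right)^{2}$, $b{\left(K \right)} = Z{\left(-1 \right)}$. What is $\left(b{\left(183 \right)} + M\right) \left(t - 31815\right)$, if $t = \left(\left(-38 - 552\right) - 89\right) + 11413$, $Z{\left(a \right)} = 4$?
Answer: $-1052258115$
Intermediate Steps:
$b{\left(K \right)} = 4$
$M = 49911$ ($M = -12 + 3 \left(-18 - 111\right)^{2} = -12 + 3 \left(-129\right)^{2} = -12 + 3 \cdot 16641 = -12 + 49923 = 49911$)
$t = 10734$ ($t = \left(\left(-38 - 552\right) - 89\right) + 11413 = \left(-590 - 89\right) + 11413 = -679 + 11413 = 10734$)
$\left(b{\left(183 \right)} + M\right) \left(t - 31815\right) = \left(4 + 49911\right) \left(10734 - 31815\right) = 49915 \left(10734 - 31815\right) = 49915 \left(-21081\right) = -1052258115$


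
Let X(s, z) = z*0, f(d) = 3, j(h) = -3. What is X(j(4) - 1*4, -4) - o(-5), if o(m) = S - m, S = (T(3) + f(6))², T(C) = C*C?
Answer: -149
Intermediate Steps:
T(C) = C²
S = 144 (S = (3² + 3)² = (9 + 3)² = 12² = 144)
o(m) = 144 - m
X(s, z) = 0
X(j(4) - 1*4, -4) - o(-5) = 0 - (144 - 1*(-5)) = 0 - (144 + 5) = 0 - 1*149 = 0 - 149 = -149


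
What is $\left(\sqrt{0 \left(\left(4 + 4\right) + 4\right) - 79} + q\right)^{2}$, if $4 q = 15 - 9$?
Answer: $- \frac{307}{4} + 3 i \sqrt{79} \approx -76.75 + 26.665 i$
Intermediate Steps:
$q = \frac{3}{2}$ ($q = \frac{15 - 9}{4} = \frac{1}{4} \cdot 6 = \frac{3}{2} \approx 1.5$)
$\left(\sqrt{0 \left(\left(4 + 4\right) + 4\right) - 79} + q\right)^{2} = \left(\sqrt{0 \left(\left(4 + 4\right) + 4\right) - 79} + \frac{3}{2}\right)^{2} = \left(\sqrt{0 \left(8 + 4\right) - 79} + \frac{3}{2}\right)^{2} = \left(\sqrt{0 \cdot 12 - 79} + \frac{3}{2}\right)^{2} = \left(\sqrt{0 - 79} + \frac{3}{2}\right)^{2} = \left(\sqrt{-79} + \frac{3}{2}\right)^{2} = \left(i \sqrt{79} + \frac{3}{2}\right)^{2} = \left(\frac{3}{2} + i \sqrt{79}\right)^{2}$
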